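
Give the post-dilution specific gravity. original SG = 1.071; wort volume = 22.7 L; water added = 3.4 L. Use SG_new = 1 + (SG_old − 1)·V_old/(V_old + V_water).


pts = (1.071 − 1)·1000·22.7/(22.7 + 3.4) = 61.7510
SG_new = 1 + 61.7510/1000

1.0618


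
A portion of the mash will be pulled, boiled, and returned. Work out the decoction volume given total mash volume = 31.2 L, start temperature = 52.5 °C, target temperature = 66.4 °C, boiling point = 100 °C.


V_dec = V_total·(T_target − T_start)/(T_boil − T_start)
V_dec = 31.2·(66.4 − 52.5)/(100 − 52.5)

9.1301 L


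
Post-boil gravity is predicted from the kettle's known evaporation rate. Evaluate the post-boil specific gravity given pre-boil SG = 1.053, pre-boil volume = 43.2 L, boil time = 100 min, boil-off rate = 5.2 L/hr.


V_post = V_pre − rate·(t/60);  SG_post = 1 + (SG_pre−1)·V_pre/V_post
V_post = 43.2 − 5.2·(100/60) = 34.5333
SG_post = 1 + (1.053 − 1)·43.2/34.5333

1.0663


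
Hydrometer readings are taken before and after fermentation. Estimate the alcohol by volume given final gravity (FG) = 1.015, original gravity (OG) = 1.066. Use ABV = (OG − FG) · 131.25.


ABV = (1.066 − 1.015) · 131.25

6.6938 % ABV


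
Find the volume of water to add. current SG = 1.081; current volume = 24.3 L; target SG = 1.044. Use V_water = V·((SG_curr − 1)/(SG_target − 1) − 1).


V_water = 24.3·((1.081 − 1)/(1.044 − 1) − 1)

20.4341 L


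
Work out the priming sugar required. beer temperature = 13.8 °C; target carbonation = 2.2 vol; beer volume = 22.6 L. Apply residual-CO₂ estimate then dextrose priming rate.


residual = 14.695·(0.01821 + 0.09011·e^(−0.04·T));  sugar = (target − residual)·4.0·V
residual = 14.695·(0.01821 + 0.09011·e^(−0.04·13.8)) = 1.0300
sugar = (2.2 − 1.0300)·4.0·22.6

105.7637 g


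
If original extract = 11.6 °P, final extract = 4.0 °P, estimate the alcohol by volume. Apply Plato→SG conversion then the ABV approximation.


SG = 259/(259 − P);  ABV = (OG − FG)·131.25
OG = 259/(259 − 11.6) = 1.0469
FG = 259/(259 − 4.0) = 1.0157
ABV = (1.0469 − 1.0157)·131.25

4.0952 % ABV


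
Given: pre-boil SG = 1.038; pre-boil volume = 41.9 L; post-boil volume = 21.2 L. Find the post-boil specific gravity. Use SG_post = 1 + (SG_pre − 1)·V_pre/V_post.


pts_pre = (1.038 − 1)·1000 = 38.0000
pts_post = 38.0000·41.9/21.2 = 75.1038
SG_post = 1 + 75.1038/1000

1.0751


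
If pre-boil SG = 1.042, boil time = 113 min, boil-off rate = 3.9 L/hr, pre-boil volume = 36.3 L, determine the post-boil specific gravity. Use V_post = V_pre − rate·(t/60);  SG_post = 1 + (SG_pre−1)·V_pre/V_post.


V_post = 36.3 − 3.9·(113/60) = 28.9550
SG_post = 1 + (1.042 − 1)·36.3/28.9550

1.0527


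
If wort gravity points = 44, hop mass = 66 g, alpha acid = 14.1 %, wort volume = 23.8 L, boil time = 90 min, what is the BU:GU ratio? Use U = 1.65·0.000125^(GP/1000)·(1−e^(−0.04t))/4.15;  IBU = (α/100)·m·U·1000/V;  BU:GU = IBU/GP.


U = 1.65·0.000125^(44/1000)·(1−e^(−0.04·90))/4.15 = 0.2604
IBU = (14.1/100)·66·0.2604·1000/23.8 = 101.8250
BU:GU = 101.8250/44

2.3142


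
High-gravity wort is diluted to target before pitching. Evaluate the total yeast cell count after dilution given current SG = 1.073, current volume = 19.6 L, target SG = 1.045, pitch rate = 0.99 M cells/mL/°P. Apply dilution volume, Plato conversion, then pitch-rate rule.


V_w = V·((SG_c−1)/(SG_t−1)−1);  °P = 259 − 259/SG_t;  cells = rate·(V+V_w)·°P
V_w = 19.6·((1.073−1)/(1.045−1)−1) = 12.1956
V_final = 19.6 + 12.1956 = 31.7956
°P = 259 − 259/1.045 = 11.1531
cells = 0.99·31.7956·11.1531

351.0731 billion cells


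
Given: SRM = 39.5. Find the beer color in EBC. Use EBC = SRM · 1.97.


EBC = 39.5 · 1.97

77.8150 EBC


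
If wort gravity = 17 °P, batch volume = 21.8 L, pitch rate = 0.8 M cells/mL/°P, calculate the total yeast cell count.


cells (billions) = rate · V_L · °P
cells = 0.8 · 21.8 · 17

296.4800 billion cells


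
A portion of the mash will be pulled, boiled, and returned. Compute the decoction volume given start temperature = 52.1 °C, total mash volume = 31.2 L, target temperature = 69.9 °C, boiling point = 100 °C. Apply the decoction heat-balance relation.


V_dec = V_total·(T_target − T_start)/(T_boil − T_start)
V_dec = 31.2·(69.9 − 52.1)/(100 − 52.1)

11.5942 L


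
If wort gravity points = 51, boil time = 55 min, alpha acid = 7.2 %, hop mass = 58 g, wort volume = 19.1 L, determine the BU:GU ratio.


U = 1.65·0.000125^(GP/1000)·(1−e^(−0.04t))/4.15;  IBU = (α/100)·m·U·1000/V;  BU:GU = IBU/GP
U = 1.65·0.000125^(51/1000)·(1−e^(−0.04·55))/4.15 = 0.2236
IBU = (7.2/100)·58·0.2236·1000/19.1 = 48.8769
BU:GU = 48.8769/51

0.9584


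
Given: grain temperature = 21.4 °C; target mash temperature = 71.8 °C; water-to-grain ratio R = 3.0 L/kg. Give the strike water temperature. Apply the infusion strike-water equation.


T_strike = (0.41/R)·(T_mash − T_grain) + T_mash
T_strike = (0.41/3.0)·(71.8 − 21.4) + 71.8

78.6880 °C


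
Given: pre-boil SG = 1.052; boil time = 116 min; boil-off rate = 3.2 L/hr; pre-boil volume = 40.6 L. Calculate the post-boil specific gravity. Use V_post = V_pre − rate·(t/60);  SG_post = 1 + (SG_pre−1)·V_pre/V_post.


V_post = 40.6 − 3.2·(116/60) = 34.4133
SG_post = 1 + (1.052 − 1)·40.6/34.4133

1.0613


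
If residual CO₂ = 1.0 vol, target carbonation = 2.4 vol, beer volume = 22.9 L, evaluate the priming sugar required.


sugar = (target − residual)·4.0·V
sugar = (2.4 − 1.0)·4.0·22.9

128.2400 g


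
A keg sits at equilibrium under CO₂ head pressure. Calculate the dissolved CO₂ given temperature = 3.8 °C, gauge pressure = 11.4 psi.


vols = (P + 14.695)·(0.01821 + 0.09011·e^(−0.04·T))
vols = (11.4 + 14.695)·(0.01821 + 0.09011·e^(−0.04·3.8))

2.4950 volumes


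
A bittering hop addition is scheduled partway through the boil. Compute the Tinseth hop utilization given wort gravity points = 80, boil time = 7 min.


U = 1.65·0.000125^(GP/1000) · (1 − e^(−0.04·t))/4.15
bigness = 1.65·0.000125^(80/1000) = 0.8040
boil_factor = (1 − e^(−0.04·7))/4.15 = 0.0588
U = 0.8040 · 0.0588

0.0473


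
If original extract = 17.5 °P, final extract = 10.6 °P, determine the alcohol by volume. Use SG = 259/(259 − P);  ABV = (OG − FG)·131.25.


OG = 259/(259 − 17.5) = 1.0725
FG = 259/(259 − 10.6) = 1.0427
ABV = (1.0725 − 1.0427)·131.25

3.9100 % ABV


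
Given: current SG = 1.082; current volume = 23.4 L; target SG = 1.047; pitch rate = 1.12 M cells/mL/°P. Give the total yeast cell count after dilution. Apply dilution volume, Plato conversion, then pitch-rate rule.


V_w = V·((SG_c−1)/(SG_t−1)−1);  °P = 259 − 259/SG_t;  cells = rate·(V+V_w)·°P
V_w = 23.4·((1.082−1)/(1.047−1)−1) = 17.4255
V_final = 23.4 + 17.4255 = 40.8255
°P = 259 − 259/1.047 = 11.6266
cells = 1.12·40.8255·11.6266

531.6194 billion cells


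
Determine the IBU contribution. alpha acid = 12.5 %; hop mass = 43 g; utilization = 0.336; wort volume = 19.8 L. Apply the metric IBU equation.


IBU = (α/100)·mass·U·1000 / V
IBU = (12.5/100)·43·0.336·1000 / 19.8

91.2121 IBU


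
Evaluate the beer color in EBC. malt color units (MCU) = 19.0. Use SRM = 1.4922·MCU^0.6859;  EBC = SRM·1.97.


SRM = 1.4922·19.0^0.6859 = 11.2441
EBC = 11.2441·1.97

22.1508 EBC


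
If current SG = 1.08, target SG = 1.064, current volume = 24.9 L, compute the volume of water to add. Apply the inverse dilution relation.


V_water = V·((SG_curr − 1)/(SG_target − 1) − 1)
V_water = 24.9·((1.08 − 1)/(1.064 − 1) − 1)

6.2250 L


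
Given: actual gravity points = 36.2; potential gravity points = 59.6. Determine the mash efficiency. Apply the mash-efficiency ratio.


efficiency = actual / potential × 100
efficiency = 36.2 / 59.6 × 100

60.7383 %


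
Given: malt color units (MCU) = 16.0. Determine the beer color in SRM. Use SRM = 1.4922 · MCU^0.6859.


SRM = 1.4922 · 16.0^0.6859

9.9939 SRM


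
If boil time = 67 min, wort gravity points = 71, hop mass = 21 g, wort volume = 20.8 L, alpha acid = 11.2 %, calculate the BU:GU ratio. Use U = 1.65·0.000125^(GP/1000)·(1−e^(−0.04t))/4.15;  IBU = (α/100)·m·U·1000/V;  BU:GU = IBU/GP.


U = 1.65·0.000125^(71/1000)·(1−e^(−0.04·67))/4.15 = 0.1956
IBU = (11.2/100)·21·0.1956·1000/20.8 = 22.1230
BU:GU = 22.1230/71

0.3116


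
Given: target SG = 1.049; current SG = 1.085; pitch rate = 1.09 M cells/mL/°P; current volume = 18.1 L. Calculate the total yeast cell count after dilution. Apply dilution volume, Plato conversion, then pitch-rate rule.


V_w = V·((SG_c−1)/(SG_t−1)−1);  °P = 259 − 259/SG_t;  cells = rate·(V+V_w)·°P
V_w = 18.1·((1.085−1)/(1.049−1)−1) = 13.2980
V_final = 18.1 + 13.2980 = 31.3980
°P = 259 − 259/1.049 = 12.0982
cells = 1.09·31.3980·12.0982

414.0457 billion cells


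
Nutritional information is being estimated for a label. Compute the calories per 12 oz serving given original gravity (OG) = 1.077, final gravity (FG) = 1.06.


ABW = (OG−FG)·131.25·0.79/FG;  °P = 259 − 259/SG (for OG→OE and FG→AE);  RE = 0.1808·OE + 0.8192·AE;  Cal = (6.9·ABW + 4·(RE−0.1))·FG·3.55
ABW = (1.077 − 1.06)·131.25·0.79/1.06 = 1.6629
OE = 259 − 259/1.077 = 18.5172 °P
AE = 259 − 259/1.06 = 14.6604 °P
RE = 0.1808·18.5172 + 0.8192·14.6604 = 15.3577 °P
Cal = (6.9·1.6629 + 4·(15.3577−0.1))·1.06·3.55

272.8357 kcal


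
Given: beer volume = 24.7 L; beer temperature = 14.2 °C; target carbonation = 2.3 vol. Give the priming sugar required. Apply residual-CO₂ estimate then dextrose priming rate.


residual = 14.695·(0.01821 + 0.09011·e^(−0.04·T));  sugar = (target − residual)·4.0·V
residual = 14.695·(0.01821 + 0.09011·e^(−0.04·14.2)) = 1.0179
sugar = (2.3 − 1.0179)·4.0·24.7

126.6670 g


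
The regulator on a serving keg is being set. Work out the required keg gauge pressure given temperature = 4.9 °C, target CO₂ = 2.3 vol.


psi = vols/(0.01821 + 0.09011·e^(−0.04·T)) − 14.695
psi = 2.3/(0.01821 + 0.09011·e^(−0.04·4.9)) − 14.695

10.2287 psi


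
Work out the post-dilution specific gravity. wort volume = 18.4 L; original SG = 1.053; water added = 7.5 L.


SG_new = 1 + (SG_old − 1)·V_old/(V_old + V_water)
pts = (1.053 − 1)·1000·18.4/(18.4 + 7.5) = 37.6525
SG_new = 1 + 37.6525/1000

1.0377


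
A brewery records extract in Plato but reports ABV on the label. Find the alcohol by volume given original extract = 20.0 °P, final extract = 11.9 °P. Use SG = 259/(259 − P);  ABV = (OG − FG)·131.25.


OG = 259/(259 − 20.0) = 1.0837
FG = 259/(259 − 11.9) = 1.0482
ABV = (1.0837 − 1.0482)·131.25

4.6624 % ABV


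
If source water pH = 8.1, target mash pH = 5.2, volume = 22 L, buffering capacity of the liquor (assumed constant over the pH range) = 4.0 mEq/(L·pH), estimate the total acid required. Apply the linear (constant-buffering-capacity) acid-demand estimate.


acid = buffering capacity · (pH_source − pH_target) · V
acid = 4.0 · (8.1 − 5.2) · 22

255.2000 mEq


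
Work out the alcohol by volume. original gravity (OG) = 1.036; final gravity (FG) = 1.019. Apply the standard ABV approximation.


ABV = (OG − FG) · 131.25
ABV = (1.036 − 1.019) · 131.25

2.2313 % ABV


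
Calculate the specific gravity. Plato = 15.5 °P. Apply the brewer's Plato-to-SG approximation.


SG = 259/(259 − P)
SG = 259/(259 − 15.5)

1.0637


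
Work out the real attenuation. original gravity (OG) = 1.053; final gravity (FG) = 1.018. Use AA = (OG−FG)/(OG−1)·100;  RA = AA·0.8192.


AA = (1.053 − 1.018)/(1.053 − 1)·100 = 66.0377
RA = 66.0377·0.8192

54.0981 %


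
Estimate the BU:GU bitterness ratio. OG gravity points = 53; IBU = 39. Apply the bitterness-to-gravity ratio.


BU:GU = IBU / OG_points
BU:GU = 39 / 53

0.7358


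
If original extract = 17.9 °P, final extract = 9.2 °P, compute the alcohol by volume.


SG = 259/(259 − P);  ABV = (OG − FG)·131.25
OG = 259/(259 − 17.9) = 1.0742
FG = 259/(259 − 9.2) = 1.0368
ABV = (1.0742 − 1.0368)·131.25

4.9105 % ABV


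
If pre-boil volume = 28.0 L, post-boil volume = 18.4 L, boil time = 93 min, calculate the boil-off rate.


rate = (V_pre − V_post) / (t_min/60)
rate = (28.0 − 18.4) / (93/60)

6.1935 L/hr


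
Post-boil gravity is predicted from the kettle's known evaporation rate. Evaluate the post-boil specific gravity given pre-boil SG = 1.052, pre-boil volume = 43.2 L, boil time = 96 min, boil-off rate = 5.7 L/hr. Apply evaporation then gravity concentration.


V_post = V_pre − rate·(t/60);  SG_post = 1 + (SG_pre−1)·V_pre/V_post
V_post = 43.2 − 5.7·(96/60) = 34.0800
SG_post = 1 + (1.052 − 1)·43.2/34.0800

1.0659


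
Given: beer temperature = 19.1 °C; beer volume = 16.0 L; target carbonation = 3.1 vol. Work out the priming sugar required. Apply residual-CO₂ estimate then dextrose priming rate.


residual = 14.695·(0.01821 + 0.09011·e^(−0.04·T));  sugar = (target − residual)·4.0·V
residual = 14.695·(0.01821 + 0.09011·e^(−0.04·19.1)) = 0.8844
sugar = (3.1 − 0.8844)·4.0·16.0

141.7989 g


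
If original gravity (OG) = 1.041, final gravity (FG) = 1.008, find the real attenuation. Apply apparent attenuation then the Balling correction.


AA = (OG−FG)/(OG−1)·100;  RA = AA·0.8192
AA = (1.041 − 1.008)/(1.041 − 1)·100 = 80.4878
RA = 80.4878·0.8192

65.9356 %


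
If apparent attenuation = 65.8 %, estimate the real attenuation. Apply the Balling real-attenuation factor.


RA = AA · 0.8192
RA = 65.8 · 0.8192

53.9034 %


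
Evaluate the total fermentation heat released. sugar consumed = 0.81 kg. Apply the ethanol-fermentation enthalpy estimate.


Q = m_sugar · 590 kJ/kg
Q = 0.81 · 590

477.9000 kJ


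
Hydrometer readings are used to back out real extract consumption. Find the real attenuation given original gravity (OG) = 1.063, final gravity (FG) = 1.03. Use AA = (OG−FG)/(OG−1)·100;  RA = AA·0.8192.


AA = (1.063 − 1.03)/(1.063 − 1)·100 = 52.3810
RA = 52.3810·0.8192

42.9105 %


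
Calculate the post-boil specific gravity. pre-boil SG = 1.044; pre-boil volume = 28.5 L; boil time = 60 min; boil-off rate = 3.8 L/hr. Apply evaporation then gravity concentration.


V_post = V_pre − rate·(t/60);  SG_post = 1 + (SG_pre−1)·V_pre/V_post
V_post = 28.5 − 3.8·(60/60) = 24.7000
SG_post = 1 + (1.044 − 1)·28.5/24.7000

1.0508


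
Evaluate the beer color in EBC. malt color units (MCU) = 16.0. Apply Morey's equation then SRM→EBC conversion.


SRM = 1.4922·MCU^0.6859;  EBC = SRM·1.97
SRM = 1.4922·16.0^0.6859 = 9.9939
EBC = 9.9939·1.97

19.6879 EBC


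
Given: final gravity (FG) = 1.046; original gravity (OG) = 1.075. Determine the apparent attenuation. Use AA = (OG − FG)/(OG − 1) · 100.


AA = (1.075 − 1.046)/(1.075 − 1) · 100

38.6667 %


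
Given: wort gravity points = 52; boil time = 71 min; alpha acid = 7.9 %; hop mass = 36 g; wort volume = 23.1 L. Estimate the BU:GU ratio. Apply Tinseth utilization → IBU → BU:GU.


U = 1.65·0.000125^(GP/1000)·(1−e^(−0.04t))/4.15;  IBU = (α/100)·m·U·1000/V;  BU:GU = IBU/GP
U = 1.65·0.000125^(52/1000)·(1−e^(−0.04·71))/4.15 = 0.2346
IBU = (7.9/100)·36·0.2346·1000/23.1 = 28.8833
BU:GU = 28.8833/52

0.5554


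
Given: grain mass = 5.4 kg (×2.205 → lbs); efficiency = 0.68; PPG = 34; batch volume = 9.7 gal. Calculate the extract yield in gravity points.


points = lbs × PPG × eff / vol
lbs = 5.4 × 2.205 = 11.9070
points = 11.9070 × 34 × 0.68 / 9.7

28.3804 points


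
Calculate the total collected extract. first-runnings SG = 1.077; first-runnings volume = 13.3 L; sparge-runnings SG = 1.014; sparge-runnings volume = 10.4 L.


total = Σ (SG_i − 1)·1000·V_i
first = (1.077 − 1)·1000·13.3 = 1024.1000
sparge = (1.014 − 1)·1000·10.4 = 145.6000
total = 1024.1000 + 145.6000

1169.7000 gravity·L


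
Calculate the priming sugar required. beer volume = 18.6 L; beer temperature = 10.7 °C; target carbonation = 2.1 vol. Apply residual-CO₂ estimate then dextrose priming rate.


residual = 14.695·(0.01821 + 0.09011·e^(−0.04·T));  sugar = (target − residual)·4.0·V
residual = 14.695·(0.01821 + 0.09011·e^(−0.04·10.7)) = 1.1307
sugar = (2.1 − 1.1307)·4.0·18.6

72.1157 g


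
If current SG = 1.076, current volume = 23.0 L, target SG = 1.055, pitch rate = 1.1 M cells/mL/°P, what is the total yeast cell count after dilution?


V_w = V·((SG_c−1)/(SG_t−1)−1);  °P = 259 − 259/SG_t;  cells = rate·(V+V_w)·°P
V_w = 23.0·((1.076−1)/(1.055−1)−1) = 8.7818
V_final = 23.0 + 8.7818 = 31.7818
°P = 259 − 259/1.055 = 13.5024
cells = 1.1·31.7818·13.5024

472.0428 billion cells


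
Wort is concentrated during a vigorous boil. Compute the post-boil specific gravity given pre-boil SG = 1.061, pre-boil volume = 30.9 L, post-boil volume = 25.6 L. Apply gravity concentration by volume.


SG_post = 1 + (SG_pre − 1)·V_pre/V_post
pts_pre = (1.061 − 1)·1000 = 61.0000
pts_post = 61.0000·30.9/25.6 = 73.6289
SG_post = 1 + 73.6289/1000

1.0736


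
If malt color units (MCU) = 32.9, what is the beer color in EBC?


SRM = 1.4922·MCU^0.6859;  EBC = SRM·1.97
SRM = 1.4922·32.9^0.6859 = 16.3860
EBC = 16.3860·1.97

32.2803 EBC


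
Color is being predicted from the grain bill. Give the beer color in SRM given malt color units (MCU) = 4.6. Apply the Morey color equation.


SRM = 1.4922 · MCU^0.6859
SRM = 1.4922 · 4.6^0.6859

4.2502 SRM


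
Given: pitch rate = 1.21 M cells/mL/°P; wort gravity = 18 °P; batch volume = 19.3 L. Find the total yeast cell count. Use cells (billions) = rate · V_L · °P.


cells = 1.21 · 19.3 · 18

420.3540 billion cells


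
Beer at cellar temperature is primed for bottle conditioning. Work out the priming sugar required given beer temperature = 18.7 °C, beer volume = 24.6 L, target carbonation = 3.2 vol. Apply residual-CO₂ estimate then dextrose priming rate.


residual = 14.695·(0.01821 + 0.09011·e^(−0.04·T));  sugar = (target − residual)·4.0·V
residual = 14.695·(0.01821 + 0.09011·e^(−0.04·18.7)) = 0.8943
sugar = (3.2 − 0.8943)·4.0·24.6

226.8769 g


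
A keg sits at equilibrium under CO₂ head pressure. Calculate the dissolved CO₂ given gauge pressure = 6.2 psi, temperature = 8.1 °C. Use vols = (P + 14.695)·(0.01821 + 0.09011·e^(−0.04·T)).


vols = (6.2 + 14.695)·(0.01821 + 0.09011·e^(−0.04·8.1))

1.7423 volumes


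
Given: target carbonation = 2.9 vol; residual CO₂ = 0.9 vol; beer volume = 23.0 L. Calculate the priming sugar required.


sugar = (target − residual)·4.0·V
sugar = (2.9 − 0.9)·4.0·23.0

184.0000 g


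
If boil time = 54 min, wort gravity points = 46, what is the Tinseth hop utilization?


U = 1.65·0.000125^(GP/1000) · (1 − e^(−0.04·t))/4.15
bigness = 1.65·0.000125^(46/1000) = 1.0913
boil_factor = (1 − e^(−0.04·54))/4.15 = 0.2132
U = 1.0913 · 0.2132

0.2326


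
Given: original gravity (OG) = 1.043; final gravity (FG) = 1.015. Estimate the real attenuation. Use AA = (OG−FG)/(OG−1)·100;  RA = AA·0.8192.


AA = (1.043 − 1.015)/(1.043 − 1)·100 = 65.1163
RA = 65.1163·0.8192

53.3433 %


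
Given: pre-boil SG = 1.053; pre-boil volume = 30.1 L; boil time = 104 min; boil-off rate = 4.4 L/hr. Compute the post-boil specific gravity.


V_post = V_pre − rate·(t/60);  SG_post = 1 + (SG_pre−1)·V_pre/V_post
V_post = 30.1 − 4.4·(104/60) = 22.4733
SG_post = 1 + (1.053 − 1)·30.1/22.4733

1.0710


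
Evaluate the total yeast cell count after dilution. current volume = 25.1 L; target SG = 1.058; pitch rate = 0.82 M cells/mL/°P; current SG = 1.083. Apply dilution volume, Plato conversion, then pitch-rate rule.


V_w = V·((SG_c−1)/(SG_t−1)−1);  °P = 259 − 259/SG_t;  cells = rate·(V+V_w)·°P
V_w = 25.1·((1.083−1)/(1.058−1)−1) = 10.8190
V_final = 25.1 + 10.8190 = 35.9190
°P = 259 − 259/1.058 = 14.1985
cells = 0.82·35.9190·14.1985

418.1959 billion cells


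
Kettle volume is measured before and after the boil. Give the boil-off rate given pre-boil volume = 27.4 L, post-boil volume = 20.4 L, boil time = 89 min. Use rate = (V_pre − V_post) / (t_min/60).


rate = (27.4 − 20.4) / (89/60)

4.7191 L/hr


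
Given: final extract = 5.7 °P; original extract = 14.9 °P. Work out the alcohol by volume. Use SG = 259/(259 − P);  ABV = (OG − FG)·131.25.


OG = 259/(259 − 14.9) = 1.0610
FG = 259/(259 − 5.7) = 1.0225
ABV = (1.0610 − 1.0225)·131.25

5.0581 % ABV


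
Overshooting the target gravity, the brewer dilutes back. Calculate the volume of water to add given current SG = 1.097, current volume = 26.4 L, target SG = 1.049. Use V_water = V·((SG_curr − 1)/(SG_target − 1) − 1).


V_water = 26.4·((1.097 − 1)/(1.049 − 1) − 1)

25.8612 L


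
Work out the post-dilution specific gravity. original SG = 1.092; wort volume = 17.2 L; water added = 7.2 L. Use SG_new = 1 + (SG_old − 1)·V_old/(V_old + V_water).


pts = (1.092 − 1)·1000·17.2/(17.2 + 7.2) = 64.8525
SG_new = 1 + 64.8525/1000

1.0649


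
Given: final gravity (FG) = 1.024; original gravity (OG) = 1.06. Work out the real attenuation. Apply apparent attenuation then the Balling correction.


AA = (OG−FG)/(OG−1)·100;  RA = AA·0.8192
AA = (1.06 − 1.024)/(1.06 − 1)·100 = 60.0000
RA = 60.0000·0.8192

49.1520 %


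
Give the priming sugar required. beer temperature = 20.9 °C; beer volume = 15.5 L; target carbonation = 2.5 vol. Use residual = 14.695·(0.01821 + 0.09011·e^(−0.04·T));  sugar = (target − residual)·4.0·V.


residual = 14.695·(0.01821 + 0.09011·e^(−0.04·20.9)) = 0.8415
sugar = (2.5 − 0.8415)·4.0·15.5

102.8243 g


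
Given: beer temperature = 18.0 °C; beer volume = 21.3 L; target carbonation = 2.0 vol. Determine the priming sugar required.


residual = 14.695·(0.01821 + 0.09011·e^(−0.04·T));  sugar = (target − residual)·4.0·V
residual = 14.695·(0.01821 + 0.09011·e^(−0.04·18.0)) = 0.9121
sugar = (2.0 − 0.9121)·4.0·21.3

92.6859 g


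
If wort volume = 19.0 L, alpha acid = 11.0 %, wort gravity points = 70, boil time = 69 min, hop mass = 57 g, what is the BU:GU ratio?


U = 1.65·0.000125^(GP/1000)·(1−e^(−0.04t))/4.15;  IBU = (α/100)·m·U·1000/V;  BU:GU = IBU/GP
U = 1.65·0.000125^(70/1000)·(1−e^(−0.04·69))/4.15 = 0.1985
IBU = (11.0/100)·57·0.1985·1000/19.0 = 65.5146
BU:GU = 65.5146/70

0.9359


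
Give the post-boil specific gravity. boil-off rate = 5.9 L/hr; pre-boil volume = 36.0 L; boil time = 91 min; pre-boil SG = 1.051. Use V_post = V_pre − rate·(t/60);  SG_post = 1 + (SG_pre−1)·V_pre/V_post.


V_post = 36.0 − 5.9·(91/60) = 27.0517
SG_post = 1 + (1.051 − 1)·36.0/27.0517

1.0679


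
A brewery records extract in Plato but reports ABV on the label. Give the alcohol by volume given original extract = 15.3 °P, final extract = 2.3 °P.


SG = 259/(259 − P);  ABV = (OG − FG)·131.25
OG = 259/(259 − 15.3) = 1.0628
FG = 259/(259 − 2.3) = 1.0090
ABV = (1.0628 − 1.0090)·131.25

7.0642 % ABV


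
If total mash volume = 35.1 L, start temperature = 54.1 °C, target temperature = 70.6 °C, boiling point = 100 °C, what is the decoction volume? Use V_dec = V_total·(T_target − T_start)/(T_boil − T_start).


V_dec = 35.1·(70.6 − 54.1)/(100 − 54.1)

12.6176 L


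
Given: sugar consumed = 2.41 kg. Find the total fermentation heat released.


Q = m_sugar · 590 kJ/kg
Q = 2.41 · 590

1421.9000 kJ


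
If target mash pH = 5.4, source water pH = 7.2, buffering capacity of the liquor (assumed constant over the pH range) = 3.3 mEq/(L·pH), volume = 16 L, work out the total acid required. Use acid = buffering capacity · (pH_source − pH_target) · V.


acid = 3.3 · (7.2 − 5.4) · 16

95.0400 mEq


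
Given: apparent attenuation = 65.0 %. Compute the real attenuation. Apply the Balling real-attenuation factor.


RA = AA · 0.8192
RA = 65.0 · 0.8192

53.2480 %


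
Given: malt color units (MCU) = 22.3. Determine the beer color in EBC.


SRM = 1.4922·MCU^0.6859;  EBC = SRM·1.97
SRM = 1.4922·22.3^0.6859 = 12.5496
EBC = 12.5496·1.97

24.7227 EBC


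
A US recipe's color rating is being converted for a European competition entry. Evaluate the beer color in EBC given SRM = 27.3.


EBC = SRM · 1.97
EBC = 27.3 · 1.97

53.7810 EBC


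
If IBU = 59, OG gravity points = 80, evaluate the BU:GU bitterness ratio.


BU:GU = IBU / OG_points
BU:GU = 59 / 80

0.7375


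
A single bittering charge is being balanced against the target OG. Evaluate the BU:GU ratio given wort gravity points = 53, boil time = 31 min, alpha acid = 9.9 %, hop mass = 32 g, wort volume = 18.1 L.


U = 1.65·0.000125^(GP/1000)·(1−e^(−0.04t))/4.15;  IBU = (α/100)·m·U·1000/V;  BU:GU = IBU/GP
U = 1.65·0.000125^(53/1000)·(1−e^(−0.04·31))/4.15 = 0.1755
IBU = (9.9/100)·32·0.1755·1000/18.1 = 30.7124
BU:GU = 30.7124/53

0.5795


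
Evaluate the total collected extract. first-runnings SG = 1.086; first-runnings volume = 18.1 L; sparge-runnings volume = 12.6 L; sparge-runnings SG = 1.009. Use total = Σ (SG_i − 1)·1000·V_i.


first = (1.086 − 1)·1000·18.1 = 1556.6000
sparge = (1.009 − 1)·1000·12.6 = 113.4000
total = 1556.6000 + 113.4000

1670.0000 gravity·L


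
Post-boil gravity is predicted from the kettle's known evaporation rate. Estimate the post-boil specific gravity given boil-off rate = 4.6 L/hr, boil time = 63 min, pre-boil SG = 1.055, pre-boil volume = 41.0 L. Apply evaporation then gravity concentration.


V_post = V_pre − rate·(t/60);  SG_post = 1 + (SG_pre−1)·V_pre/V_post
V_post = 41.0 − 4.6·(63/60) = 36.1700
SG_post = 1 + (1.055 − 1)·41.0/36.1700

1.0623


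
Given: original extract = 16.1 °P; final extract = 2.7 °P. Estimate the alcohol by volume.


SG = 259/(259 − P);  ABV = (OG − FG)·131.25
OG = 259/(259 − 16.1) = 1.0663
FG = 259/(259 − 2.7) = 1.0105
ABV = (1.0663 − 1.0105)·131.25

7.3169 % ABV


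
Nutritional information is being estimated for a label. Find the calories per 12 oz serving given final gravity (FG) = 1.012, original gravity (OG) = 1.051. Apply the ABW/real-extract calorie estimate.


ABW = (OG−FG)·131.25·0.79/FG;  °P = 259 − 259/SG (for OG→OE and FG→AE);  RE = 0.1808·OE + 0.8192·AE;  Cal = (6.9·ABW + 4·(RE−0.1))·FG·3.55
ABW = (1.051 − 1.012)·131.25·0.79/1.012 = 3.9959
OE = 259 − 259/1.051 = 12.5680 °P
AE = 259 − 259/1.012 = 3.0711 °P
RE = 0.1808·12.5680 + 0.8192·3.0711 = 4.7882 °P
Cal = (6.9·3.9959 + 4·(4.7882−0.1))·1.012·3.55

166.4243 kcal


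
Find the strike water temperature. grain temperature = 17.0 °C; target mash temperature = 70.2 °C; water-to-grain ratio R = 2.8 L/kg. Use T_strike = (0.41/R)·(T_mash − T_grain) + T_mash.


T_strike = (0.41/2.8)·(70.2 − 17.0) + 70.2

77.9900 °C


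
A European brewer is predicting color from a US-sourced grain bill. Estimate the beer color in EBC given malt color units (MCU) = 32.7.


SRM = 1.4922·MCU^0.6859;  EBC = SRM·1.97
SRM = 1.4922·32.7^0.6859 = 16.3176
EBC = 16.3176·1.97

32.1456 EBC


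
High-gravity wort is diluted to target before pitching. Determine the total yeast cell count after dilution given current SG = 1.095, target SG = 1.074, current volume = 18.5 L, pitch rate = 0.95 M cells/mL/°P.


V_w = V·((SG_c−1)/(SG_t−1)−1);  °P = 259 − 259/SG_t;  cells = rate·(V+V_w)·°P
V_w = 18.5·((1.095−1)/(1.074−1)−1) = 5.2500
V_final = 18.5 + 5.2500 = 23.7500
°P = 259 − 259/1.074 = 17.8454
cells = 0.95·23.7500·17.8454

402.6377 billion cells


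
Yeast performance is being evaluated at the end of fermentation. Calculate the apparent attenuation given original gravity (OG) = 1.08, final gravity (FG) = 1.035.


AA = (OG − FG)/(OG − 1) · 100
AA = (1.08 − 1.035)/(1.08 − 1) · 100

56.2500 %


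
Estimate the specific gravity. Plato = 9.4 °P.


SG = 259/(259 − P)
SG = 259/(259 − 9.4)

1.0377


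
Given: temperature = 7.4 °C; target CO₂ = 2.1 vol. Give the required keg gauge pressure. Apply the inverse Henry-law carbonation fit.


psi = vols/(0.01821 + 0.09011·e^(−0.04·T)) − 14.695
psi = 2.1/(0.01821 + 0.09011·e^(−0.04·7.4)) − 14.695

9.9434 psi


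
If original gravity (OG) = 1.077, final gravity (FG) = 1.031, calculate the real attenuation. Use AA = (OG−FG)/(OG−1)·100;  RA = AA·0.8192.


AA = (1.077 − 1.031)/(1.077 − 1)·100 = 59.7403
RA = 59.7403·0.8192

48.9392 %


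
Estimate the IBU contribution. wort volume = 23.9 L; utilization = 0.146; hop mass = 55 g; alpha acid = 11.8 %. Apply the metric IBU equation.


IBU = (α/100)·mass·U·1000 / V
IBU = (11.8/100)·55·0.146·1000 / 23.9

39.6460 IBU


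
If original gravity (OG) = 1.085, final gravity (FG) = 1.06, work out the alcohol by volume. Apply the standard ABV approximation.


ABV = (OG − FG) · 131.25
ABV = (1.085 − 1.06) · 131.25

3.2812 % ABV


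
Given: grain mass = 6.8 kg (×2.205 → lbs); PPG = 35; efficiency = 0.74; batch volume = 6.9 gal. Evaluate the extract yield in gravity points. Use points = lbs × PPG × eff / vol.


lbs = 6.8 × 2.205 = 14.9940
points = 14.9940 × 35 × 0.74 / 6.9

56.2818 points


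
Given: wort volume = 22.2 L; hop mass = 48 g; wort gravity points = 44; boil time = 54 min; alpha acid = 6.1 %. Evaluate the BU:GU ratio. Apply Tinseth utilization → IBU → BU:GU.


U = 1.65·0.000125^(GP/1000)·(1−e^(−0.04t))/4.15;  IBU = (α/100)·m·U·1000/V;  BU:GU = IBU/GP
U = 1.65·0.000125^(44/1000)·(1−e^(−0.04·54))/4.15 = 0.2369
IBU = (6.1/100)·48·0.2369·1000/22.2 = 31.2393
BU:GU = 31.2393/44

0.7100


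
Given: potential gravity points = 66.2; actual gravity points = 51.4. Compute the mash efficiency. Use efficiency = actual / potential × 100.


efficiency = 51.4 / 66.2 × 100

77.6435 %


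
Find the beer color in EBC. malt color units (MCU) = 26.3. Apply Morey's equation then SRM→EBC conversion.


SRM = 1.4922·MCU^0.6859;  EBC = SRM·1.97
SRM = 1.4922·26.3^0.6859 = 14.0532
EBC = 14.0532·1.97

27.6848 EBC


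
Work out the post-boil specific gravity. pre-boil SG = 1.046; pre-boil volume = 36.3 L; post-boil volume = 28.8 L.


SG_post = 1 + (SG_pre − 1)·V_pre/V_post
pts_pre = (1.046 − 1)·1000 = 46.0000
pts_post = 46.0000·36.3/28.8 = 57.9792
SG_post = 1 + 57.9792/1000

1.0580


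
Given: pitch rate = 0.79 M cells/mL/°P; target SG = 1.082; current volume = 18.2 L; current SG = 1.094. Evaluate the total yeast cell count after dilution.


V_w = V·((SG_c−1)/(SG_t−1)−1);  °P = 259 − 259/SG_t;  cells = rate·(V+V_w)·°P
V_w = 18.2·((1.094−1)/(1.082−1)−1) = 2.6634
V_final = 18.2 + 2.6634 = 20.8634
°P = 259 − 259/1.082 = 19.6285
cells = 0.79·20.8634·19.6285

323.5183 billion cells


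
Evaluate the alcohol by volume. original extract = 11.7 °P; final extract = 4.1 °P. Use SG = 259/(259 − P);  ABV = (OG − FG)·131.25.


OG = 259/(259 − 11.7) = 1.0473
FG = 259/(259 − 4.1) = 1.0161
ABV = (1.0473 − 1.0161)·131.25

4.0984 % ABV


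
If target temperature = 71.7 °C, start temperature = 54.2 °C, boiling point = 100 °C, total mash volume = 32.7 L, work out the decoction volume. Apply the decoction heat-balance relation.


V_dec = V_total·(T_target − T_start)/(T_boil − T_start)
V_dec = 32.7·(71.7 − 54.2)/(100 − 54.2)

12.4945 L


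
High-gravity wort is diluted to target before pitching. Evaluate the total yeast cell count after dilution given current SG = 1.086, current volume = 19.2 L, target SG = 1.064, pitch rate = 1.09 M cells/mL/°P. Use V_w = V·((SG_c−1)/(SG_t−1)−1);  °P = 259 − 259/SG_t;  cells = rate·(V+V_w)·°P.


V_w = 19.2·((1.086−1)/(1.064−1)−1) = 6.6000
V_final = 19.2 + 6.6000 = 25.8000
°P = 259 − 259/1.064 = 15.5789
cells = 1.09·25.8000·15.5789

438.1112 billion cells


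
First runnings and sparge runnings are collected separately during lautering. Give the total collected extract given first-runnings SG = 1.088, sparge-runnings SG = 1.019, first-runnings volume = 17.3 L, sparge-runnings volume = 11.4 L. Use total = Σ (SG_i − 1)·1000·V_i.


first = (1.088 − 1)·1000·17.3 = 1522.4000
sparge = (1.019 − 1)·1000·11.4 = 216.6000
total = 1522.4000 + 216.6000

1739.0000 gravity·L


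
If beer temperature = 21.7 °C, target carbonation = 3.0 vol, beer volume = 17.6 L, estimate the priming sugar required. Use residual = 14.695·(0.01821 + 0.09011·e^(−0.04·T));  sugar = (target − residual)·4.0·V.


residual = 14.695·(0.01821 + 0.09011·e^(−0.04·21.7)) = 0.8235
sugar = (3.0 − 0.8235)·4.0·17.6

153.2278 g


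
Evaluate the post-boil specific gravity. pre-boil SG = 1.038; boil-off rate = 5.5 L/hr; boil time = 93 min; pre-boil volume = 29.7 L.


V_post = V_pre − rate·(t/60);  SG_post = 1 + (SG_pre−1)·V_pre/V_post
V_post = 29.7 − 5.5·(93/60) = 21.1750
SG_post = 1 + (1.038 − 1)·29.7/21.1750

1.0533


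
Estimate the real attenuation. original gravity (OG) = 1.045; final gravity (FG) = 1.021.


AA = (OG−FG)/(OG−1)·100;  RA = AA·0.8192
AA = (1.045 − 1.021)/(1.045 − 1)·100 = 53.3333
RA = 53.3333·0.8192

43.6907 %


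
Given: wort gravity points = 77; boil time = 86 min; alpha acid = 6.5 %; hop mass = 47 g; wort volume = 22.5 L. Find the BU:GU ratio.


U = 1.65·0.000125^(GP/1000)·(1−e^(−0.04t))/4.15;  IBU = (α/100)·m·U·1000/V;  BU:GU = IBU/GP
U = 1.65·0.000125^(77/1000)·(1−e^(−0.04·86))/4.15 = 0.1926
IBU = (6.5/100)·47·0.1926·1000/22.5 = 26.1561
BU:GU = 26.1561/77

0.3397


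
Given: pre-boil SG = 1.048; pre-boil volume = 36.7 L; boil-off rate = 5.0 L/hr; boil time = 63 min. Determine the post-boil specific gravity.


V_post = V_pre − rate·(t/60);  SG_post = 1 + (SG_pre−1)·V_pre/V_post
V_post = 36.7 − 5.0·(63/60) = 31.4500
SG_post = 1 + (1.048 − 1)·36.7/31.4500

1.0560


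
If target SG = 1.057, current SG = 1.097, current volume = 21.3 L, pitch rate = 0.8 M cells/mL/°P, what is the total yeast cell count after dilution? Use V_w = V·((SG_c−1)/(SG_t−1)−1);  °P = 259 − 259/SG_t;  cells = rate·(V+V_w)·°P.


V_w = 21.3·((1.097−1)/(1.057−1)−1) = 14.9474
V_final = 21.3 + 14.9474 = 36.2474
°P = 259 − 259/1.057 = 13.9669
cells = 0.8·36.2474·13.9669

405.0103 billion cells


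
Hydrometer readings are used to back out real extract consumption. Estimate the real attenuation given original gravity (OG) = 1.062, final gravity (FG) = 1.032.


AA = (OG−FG)/(OG−1)·100;  RA = AA·0.8192
AA = (1.062 − 1.032)/(1.062 − 1)·100 = 48.3871
RA = 48.3871·0.8192

39.6387 %


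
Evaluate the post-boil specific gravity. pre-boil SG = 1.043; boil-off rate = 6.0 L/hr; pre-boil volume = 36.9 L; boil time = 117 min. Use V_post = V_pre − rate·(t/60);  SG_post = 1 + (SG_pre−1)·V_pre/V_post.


V_post = 36.9 − 6.0·(117/60) = 25.2000
SG_post = 1 + (1.043 − 1)·36.9/25.2000

1.0630


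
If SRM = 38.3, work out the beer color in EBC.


EBC = SRM · 1.97
EBC = 38.3 · 1.97

75.4510 EBC


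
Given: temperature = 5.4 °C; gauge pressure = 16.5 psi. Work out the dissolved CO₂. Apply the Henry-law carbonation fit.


vols = (P + 14.695)·(0.01821 + 0.09011·e^(−0.04·T))
vols = (16.5 + 14.695)·(0.01821 + 0.09011·e^(−0.04·5.4))

2.8330 volumes


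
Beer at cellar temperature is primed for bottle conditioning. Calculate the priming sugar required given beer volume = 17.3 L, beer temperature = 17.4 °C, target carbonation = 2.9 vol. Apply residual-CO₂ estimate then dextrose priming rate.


residual = 14.695·(0.01821 + 0.09011·e^(−0.04·T));  sugar = (target − residual)·4.0·V
residual = 14.695·(0.01821 + 0.09011·e^(−0.04·17.4)) = 0.9278
sugar = (2.9 − 0.9278)·4.0·17.3

136.4767 g


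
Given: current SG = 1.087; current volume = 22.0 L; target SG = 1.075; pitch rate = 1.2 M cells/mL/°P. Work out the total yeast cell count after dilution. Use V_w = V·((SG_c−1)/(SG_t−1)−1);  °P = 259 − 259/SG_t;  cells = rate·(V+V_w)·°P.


V_w = 22.0·((1.087−1)/(1.075−1)−1) = 3.5200
V_final = 22.0 + 3.5200 = 25.5200
°P = 259 − 259/1.075 = 18.0698
cells = 1.2·25.5200·18.0698

553.3686 billion cells


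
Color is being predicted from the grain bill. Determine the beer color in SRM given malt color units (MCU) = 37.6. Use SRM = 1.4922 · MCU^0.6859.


SRM = 1.4922 · 37.6^0.6859

17.9576 SRM


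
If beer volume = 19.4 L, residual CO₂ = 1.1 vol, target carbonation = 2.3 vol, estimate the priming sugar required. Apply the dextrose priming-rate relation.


sugar = (target − residual)·4.0·V
sugar = (2.3 − 1.1)·4.0·19.4

93.1200 g


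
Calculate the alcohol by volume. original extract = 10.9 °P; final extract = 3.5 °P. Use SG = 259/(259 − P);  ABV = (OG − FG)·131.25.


OG = 259/(259 − 10.9) = 1.0439
FG = 259/(259 − 3.5) = 1.0137
ABV = (1.0439 − 1.0137)·131.25

3.9684 % ABV


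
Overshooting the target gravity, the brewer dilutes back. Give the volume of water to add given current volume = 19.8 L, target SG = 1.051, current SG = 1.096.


V_water = V·((SG_curr − 1)/(SG_target − 1) − 1)
V_water = 19.8·((1.096 − 1)/(1.051 − 1) − 1)

17.4706 L


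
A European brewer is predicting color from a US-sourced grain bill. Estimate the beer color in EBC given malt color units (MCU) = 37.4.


SRM = 1.4922·MCU^0.6859;  EBC = SRM·1.97
SRM = 1.4922·37.4^0.6859 = 17.8920
EBC = 17.8920·1.97

35.2473 EBC


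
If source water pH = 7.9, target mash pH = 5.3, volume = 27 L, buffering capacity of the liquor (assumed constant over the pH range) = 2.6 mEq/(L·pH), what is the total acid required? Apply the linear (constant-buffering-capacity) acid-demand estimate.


acid = buffering capacity · (pH_source − pH_target) · V
acid = 2.6 · (7.9 − 5.3) · 27

182.5200 mEq


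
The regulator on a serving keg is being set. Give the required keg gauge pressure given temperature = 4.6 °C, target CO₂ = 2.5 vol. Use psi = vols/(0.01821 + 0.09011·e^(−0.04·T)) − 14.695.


psi = 2.5/(0.01821 + 0.09011·e^(−0.04·4.6)) − 14.695

12.1360 psi


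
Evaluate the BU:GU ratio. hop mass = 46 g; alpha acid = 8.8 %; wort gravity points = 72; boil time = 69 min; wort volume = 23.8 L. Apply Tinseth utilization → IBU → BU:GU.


U = 1.65·0.000125^(GP/1000)·(1−e^(−0.04t))/4.15;  IBU = (α/100)·m·U·1000/V;  BU:GU = IBU/GP
U = 1.65·0.000125^(72/1000)·(1−e^(−0.04·69))/4.15 = 0.1950
IBU = (8.8/100)·46·0.1950·1000/23.8 = 33.1651
BU:GU = 33.1651/72

0.4606


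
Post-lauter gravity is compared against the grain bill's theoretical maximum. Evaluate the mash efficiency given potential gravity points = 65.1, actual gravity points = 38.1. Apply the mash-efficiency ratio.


efficiency = actual / potential × 100
efficiency = 38.1 / 65.1 × 100

58.5253 %


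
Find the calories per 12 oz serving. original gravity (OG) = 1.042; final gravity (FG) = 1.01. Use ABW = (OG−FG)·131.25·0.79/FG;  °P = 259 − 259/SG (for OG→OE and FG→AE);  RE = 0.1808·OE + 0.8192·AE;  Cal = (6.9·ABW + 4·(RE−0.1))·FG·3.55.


ABW = (1.042 − 1.01)·131.25·0.79/1.01 = 3.2851
OE = 259 − 259/1.042 = 10.4395 °P
AE = 259 − 259/1.01 = 2.5644 °P
RE = 0.1808·10.4395 + 0.8192·2.5644 = 3.9882 °P
Cal = (6.9·3.2851 + 4·(3.9882−0.1))·1.01·3.55

137.0388 kcal


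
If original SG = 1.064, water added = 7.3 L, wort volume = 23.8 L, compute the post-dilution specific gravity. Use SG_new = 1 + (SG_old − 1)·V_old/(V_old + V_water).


pts = (1.064 − 1)·1000·23.8/(23.8 + 7.3) = 48.9775
SG_new = 1 + 48.9775/1000

1.0490
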